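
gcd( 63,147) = 21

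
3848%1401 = 1046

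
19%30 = 19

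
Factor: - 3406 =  - 2^1*13^1*131^1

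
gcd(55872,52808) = 8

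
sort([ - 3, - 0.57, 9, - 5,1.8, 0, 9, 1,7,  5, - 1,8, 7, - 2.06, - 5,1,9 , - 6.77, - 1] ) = [-6.77,  -  5, - 5,- 3 , -2.06, - 1,- 1,-0.57, 0,  1,1,1.8,5, 7, 7,8, 9, 9, 9]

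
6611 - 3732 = 2879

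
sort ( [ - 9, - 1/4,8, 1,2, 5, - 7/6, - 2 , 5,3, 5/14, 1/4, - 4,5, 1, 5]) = [ - 9, - 4, - 2, - 7/6, - 1/4 , 1/4, 5/14, 1,1,2, 3, 5, 5, 5,5, 8]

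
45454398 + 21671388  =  67125786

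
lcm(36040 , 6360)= 108120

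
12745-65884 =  - 53139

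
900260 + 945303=1845563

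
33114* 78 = 2582892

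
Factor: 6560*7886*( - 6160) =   -  318670105600 = - 2^10*5^2*7^1*11^1*41^1*3943^1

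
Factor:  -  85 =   -  5^1*17^1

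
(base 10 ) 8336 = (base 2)10000010010000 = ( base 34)776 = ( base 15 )270b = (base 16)2090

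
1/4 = 1/4 = 0.25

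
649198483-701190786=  - 51992303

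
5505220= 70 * 78646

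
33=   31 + 2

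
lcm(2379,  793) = 2379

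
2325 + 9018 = 11343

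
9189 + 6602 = 15791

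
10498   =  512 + 9986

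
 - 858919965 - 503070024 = - 1361989989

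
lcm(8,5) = 40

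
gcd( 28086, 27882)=6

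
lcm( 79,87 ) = 6873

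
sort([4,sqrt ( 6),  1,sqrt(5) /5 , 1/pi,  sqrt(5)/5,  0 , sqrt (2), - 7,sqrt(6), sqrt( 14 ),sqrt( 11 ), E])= [ - 7,0, 1/pi, sqrt(5)/5,sqrt( 5 ) /5,1, sqrt ( 2),sqrt(6),sqrt(6), E,sqrt(11),sqrt(14 ),4] 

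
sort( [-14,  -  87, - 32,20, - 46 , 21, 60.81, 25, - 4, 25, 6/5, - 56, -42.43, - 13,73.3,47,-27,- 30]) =[ - 87, - 56,-46,  -  42.43, - 32, - 30, - 27, - 14, - 13, - 4, 6/5, 20, 21,25, 25,47,  60.81, 73.3] 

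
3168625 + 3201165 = 6369790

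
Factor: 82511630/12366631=2^1*5^1*1931^1*4273^1*12366631^( -1) 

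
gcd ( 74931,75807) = 3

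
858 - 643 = 215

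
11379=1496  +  9883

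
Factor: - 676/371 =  - 2^2*7^( - 1)*13^2*53^(  -  1) 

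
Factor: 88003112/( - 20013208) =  - 11000389/2501651= - 43^1*109^1*2347^1*2501651^( - 1)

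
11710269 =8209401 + 3500868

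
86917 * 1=86917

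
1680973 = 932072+748901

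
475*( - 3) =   -  1425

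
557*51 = 28407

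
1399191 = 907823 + 491368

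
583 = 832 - 249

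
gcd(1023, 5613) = 3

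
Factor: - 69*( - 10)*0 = 0 = 0^1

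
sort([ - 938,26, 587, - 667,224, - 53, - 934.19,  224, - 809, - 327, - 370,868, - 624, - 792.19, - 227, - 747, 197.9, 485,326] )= [ - 938, - 934.19, - 809, - 792.19, - 747, - 667,-624, - 370, - 327, - 227, - 53, 26,197.9, 224, 224,326, 485,587, 868]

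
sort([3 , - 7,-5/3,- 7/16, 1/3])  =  [ - 7 ,-5/3,-7/16, 1/3, 3]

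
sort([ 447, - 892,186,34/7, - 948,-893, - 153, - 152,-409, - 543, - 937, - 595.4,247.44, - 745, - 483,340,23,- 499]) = [ - 948, - 937 , - 893, - 892, - 745, - 595.4 , - 543, - 499, - 483,- 409, - 153, - 152,34/7,23,  186, 247.44,340,  447]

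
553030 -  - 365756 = 918786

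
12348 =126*98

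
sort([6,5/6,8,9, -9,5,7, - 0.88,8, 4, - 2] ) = [ - 9, -2, - 0.88, 5/6,  4,5,6, 7, 8,8 , 9] 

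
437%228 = 209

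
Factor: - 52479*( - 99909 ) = 3^4*7^3* 17^2*653^1 = 5243124411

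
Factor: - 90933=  - 3^1  *17^1*1783^1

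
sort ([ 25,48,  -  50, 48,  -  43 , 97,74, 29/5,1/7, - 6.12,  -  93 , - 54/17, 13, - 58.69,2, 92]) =[-93,-58.69, - 50, - 43, - 6.12, - 54/17,1/7, 2,29/5,  13,  25,48,  48,74, 92, 97] 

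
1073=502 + 571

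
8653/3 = 8653/3 = 2884.33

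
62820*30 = 1884600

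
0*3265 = 0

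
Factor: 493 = 17^1  *  29^1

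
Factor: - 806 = - 2^1*13^1*31^1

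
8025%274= 79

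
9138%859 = 548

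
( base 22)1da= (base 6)3340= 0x30C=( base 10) 780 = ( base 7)2163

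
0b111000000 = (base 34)D6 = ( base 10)448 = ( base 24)IG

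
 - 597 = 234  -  831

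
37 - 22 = 15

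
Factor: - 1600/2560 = - 5/8 = -  2^ (  -  3 )*5^1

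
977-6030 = -5053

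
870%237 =159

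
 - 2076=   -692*3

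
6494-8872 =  - 2378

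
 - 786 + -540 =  - 1326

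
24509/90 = 272 + 29/90= 272.32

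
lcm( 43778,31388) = 1663564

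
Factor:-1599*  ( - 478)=2^1 * 3^1 * 13^1*41^1*239^1  =  764322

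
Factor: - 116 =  - 2^2*29^1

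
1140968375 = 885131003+255837372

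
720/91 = 720/91 = 7.91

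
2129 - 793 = 1336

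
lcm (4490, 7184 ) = 35920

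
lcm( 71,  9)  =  639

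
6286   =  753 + 5533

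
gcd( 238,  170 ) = 34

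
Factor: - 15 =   -  3^1*5^1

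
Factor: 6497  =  73^1 *89^1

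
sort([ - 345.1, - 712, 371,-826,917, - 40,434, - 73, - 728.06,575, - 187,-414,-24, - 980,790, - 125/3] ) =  [ - 980 , - 826, - 728.06 , - 712, - 414,-345.1, - 187, - 73, - 125/3 ,-40, - 24,371,434,575,790,917]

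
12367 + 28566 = 40933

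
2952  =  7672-4720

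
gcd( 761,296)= 1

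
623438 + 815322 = 1438760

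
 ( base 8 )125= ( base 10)85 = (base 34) 2H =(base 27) 34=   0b1010101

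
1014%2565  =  1014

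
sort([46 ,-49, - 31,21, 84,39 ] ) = [ - 49 ,- 31,21,39, 46, 84 ]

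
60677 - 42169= 18508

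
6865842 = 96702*71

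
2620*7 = 18340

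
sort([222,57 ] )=[ 57,222] 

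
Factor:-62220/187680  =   - 61/184 = -2^(-3)*23^( -1)*61^1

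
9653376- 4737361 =4916015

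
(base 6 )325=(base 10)125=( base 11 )104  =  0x7d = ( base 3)11122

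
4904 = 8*613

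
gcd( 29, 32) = 1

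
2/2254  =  1/1127 = 0.00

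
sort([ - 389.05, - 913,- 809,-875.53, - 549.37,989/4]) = [-913,-875.53, - 809, - 549.37,-389.05, 989/4]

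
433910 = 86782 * 5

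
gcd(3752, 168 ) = 56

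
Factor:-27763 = - 27763^1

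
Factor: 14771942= 2^1*1123^1 * 6577^1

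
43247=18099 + 25148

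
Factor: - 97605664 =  - 2^5*13^1*234629^1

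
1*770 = 770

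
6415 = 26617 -20202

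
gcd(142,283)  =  1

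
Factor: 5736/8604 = 2^1 * 3^( - 1)  =  2/3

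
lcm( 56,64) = 448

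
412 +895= 1307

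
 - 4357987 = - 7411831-  -  3053844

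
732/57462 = 2/157 = 0.01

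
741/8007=247/2669 = 0.09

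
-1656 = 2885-4541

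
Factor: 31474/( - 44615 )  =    -  2^1*5^( - 1)*8923^( - 1 )*15737^1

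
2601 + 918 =3519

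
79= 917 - 838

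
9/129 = 3/43 = 0.07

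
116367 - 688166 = - 571799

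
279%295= 279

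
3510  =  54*65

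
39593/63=628+29/63=628.46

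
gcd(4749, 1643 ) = 1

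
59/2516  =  59/2516 =0.02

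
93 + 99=192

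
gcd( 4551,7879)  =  1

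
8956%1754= 186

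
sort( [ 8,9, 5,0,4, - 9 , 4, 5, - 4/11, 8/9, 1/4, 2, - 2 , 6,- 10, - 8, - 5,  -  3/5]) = [ - 10, -9, - 8 ,-5, - 2,-3/5 , - 4/11,0, 1/4, 8/9,2, 4, 4,5, 5, 6, 8,9] 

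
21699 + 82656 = 104355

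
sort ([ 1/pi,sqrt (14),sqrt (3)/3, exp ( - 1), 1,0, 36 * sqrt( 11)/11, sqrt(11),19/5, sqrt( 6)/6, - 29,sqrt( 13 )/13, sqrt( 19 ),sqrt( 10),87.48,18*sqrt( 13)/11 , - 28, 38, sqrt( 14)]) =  [ - 29, - 28,0,sqrt ( 13) /13, 1/pi,exp ( - 1), sqrt( 6 )/6,sqrt( 3) /3,1, sqrt(10),sqrt( 11 ),sqrt( 14),sqrt( 14), 19/5,sqrt (19 ), 18 * sqrt( 13 ) /11,36*sqrt( 11 )/11,38,87.48 ] 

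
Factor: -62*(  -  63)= 2^1*3^2*7^1 * 31^1 = 3906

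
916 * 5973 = 5471268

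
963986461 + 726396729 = 1690383190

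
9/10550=9/10550 = 0.00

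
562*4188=2353656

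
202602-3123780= - 2921178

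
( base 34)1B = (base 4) 231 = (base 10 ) 45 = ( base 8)55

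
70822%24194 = 22434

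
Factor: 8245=5^1*17^1*97^1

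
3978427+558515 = 4536942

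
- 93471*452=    - 42248892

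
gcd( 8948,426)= 2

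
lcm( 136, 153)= 1224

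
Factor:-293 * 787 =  - 230591=- 293^1*787^1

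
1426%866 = 560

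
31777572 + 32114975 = 63892547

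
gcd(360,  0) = 360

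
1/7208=1/7208 = 0.00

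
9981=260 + 9721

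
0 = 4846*0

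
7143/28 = 255 + 3/28 = 255.11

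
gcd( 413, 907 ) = 1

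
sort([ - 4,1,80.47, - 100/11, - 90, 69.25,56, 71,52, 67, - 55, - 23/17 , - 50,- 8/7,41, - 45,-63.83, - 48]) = [ - 90, - 63.83, - 55, - 50, - 48, - 45,-100/11, - 4, - 23/17, - 8/7 , 1, 41, 52, 56, 67,69.25, 71, 80.47 ] 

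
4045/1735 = 2 + 115/347 = 2.33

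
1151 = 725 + 426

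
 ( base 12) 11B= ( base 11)142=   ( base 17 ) 9E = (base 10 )167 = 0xa7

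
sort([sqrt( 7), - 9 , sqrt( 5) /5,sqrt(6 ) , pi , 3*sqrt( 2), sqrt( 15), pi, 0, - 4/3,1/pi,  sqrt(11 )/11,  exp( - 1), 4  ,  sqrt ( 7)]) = [-9, - 4/3 , 0,sqrt( 11 )/11,1/pi,  exp(  -  1 ),  sqrt(5) /5 , sqrt(6 ), sqrt(7 ), sqrt( 7 ),pi,pi, sqrt( 15), 4,3*sqrt(2)]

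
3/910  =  3/910 = 0.00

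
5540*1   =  5540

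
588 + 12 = 600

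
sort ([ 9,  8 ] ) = [ 8,9 ] 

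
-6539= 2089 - 8628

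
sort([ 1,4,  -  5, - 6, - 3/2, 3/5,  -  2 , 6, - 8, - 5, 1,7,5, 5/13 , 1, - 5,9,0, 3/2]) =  [ - 8, - 6, - 5, - 5, - 5, - 2, - 3/2,0 , 5/13,3/5, 1, 1, 1,3/2,4 , 5, 6, 7 , 9] 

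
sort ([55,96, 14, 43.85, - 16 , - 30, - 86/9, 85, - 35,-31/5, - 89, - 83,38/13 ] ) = [ - 89, - 83, - 35, - 30, - 16,-86/9,-31/5,38/13,  14 , 43.85, 55, 85,96]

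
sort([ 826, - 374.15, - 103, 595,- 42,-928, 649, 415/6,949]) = [-928 , - 374.15,  -  103, - 42,415/6, 595, 649, 826, 949]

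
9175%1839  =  1819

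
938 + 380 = 1318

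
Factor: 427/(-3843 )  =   - 3^ (- 2) = - 1/9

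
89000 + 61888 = 150888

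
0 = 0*851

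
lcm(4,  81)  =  324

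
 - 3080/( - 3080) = 1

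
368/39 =368/39 = 9.44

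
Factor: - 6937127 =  - 173^1*40099^1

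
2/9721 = 2/9721 = 0.00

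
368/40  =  46/5= 9.20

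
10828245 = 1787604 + 9040641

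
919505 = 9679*95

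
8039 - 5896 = 2143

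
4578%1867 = 844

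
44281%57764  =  44281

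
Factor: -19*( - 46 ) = 874 = 2^1*19^1*23^1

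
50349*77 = 3876873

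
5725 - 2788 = 2937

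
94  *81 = 7614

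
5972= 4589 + 1383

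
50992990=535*95314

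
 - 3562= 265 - 3827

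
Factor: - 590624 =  - 2^5*18457^1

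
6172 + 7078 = 13250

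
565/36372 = 565/36372 = 0.02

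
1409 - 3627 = - 2218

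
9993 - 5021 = 4972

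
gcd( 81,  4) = 1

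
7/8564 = 7/8564=0.00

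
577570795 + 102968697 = 680539492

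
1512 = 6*252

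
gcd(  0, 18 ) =18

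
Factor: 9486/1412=2^ ( - 1)*3^2*17^1*31^1*353^(  -  1 )= 4743/706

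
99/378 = 11/42 = 0.26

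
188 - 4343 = -4155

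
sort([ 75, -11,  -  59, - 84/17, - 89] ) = [-89, - 59,  -  11, - 84/17, 75 ] 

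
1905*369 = 702945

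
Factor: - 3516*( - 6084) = 2^4*3^3*13^2 * 293^1 = 21391344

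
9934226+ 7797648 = 17731874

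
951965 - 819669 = 132296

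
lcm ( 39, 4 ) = 156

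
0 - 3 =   -  3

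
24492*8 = 195936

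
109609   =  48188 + 61421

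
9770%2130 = 1250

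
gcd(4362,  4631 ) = 1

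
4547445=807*5635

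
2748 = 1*2748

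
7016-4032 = 2984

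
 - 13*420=-5460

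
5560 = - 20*( - 278 )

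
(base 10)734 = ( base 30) oe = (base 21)1DK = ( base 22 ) 1B8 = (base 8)1336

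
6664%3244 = 176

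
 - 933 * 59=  - 55047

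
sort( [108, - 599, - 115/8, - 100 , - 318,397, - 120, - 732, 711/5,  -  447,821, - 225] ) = [ - 732,  -  599, - 447,-318,-225, - 120, - 100, - 115/8,108,711/5,397, 821] 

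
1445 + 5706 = 7151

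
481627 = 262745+218882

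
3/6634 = 3/6634 = 0.00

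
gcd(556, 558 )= 2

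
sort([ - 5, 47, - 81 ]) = [ - 81, - 5,47]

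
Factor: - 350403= - 3^1*271^1*431^1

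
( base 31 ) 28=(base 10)70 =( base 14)50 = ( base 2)1000110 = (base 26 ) 2I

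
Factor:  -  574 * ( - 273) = 156702 =2^1*3^1*7^2*13^1*41^1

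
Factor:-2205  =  -3^2*5^1*7^2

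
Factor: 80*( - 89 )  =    -  2^4 *5^1* 89^1 = -7120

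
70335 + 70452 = 140787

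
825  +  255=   1080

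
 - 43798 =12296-56094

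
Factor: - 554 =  - 2^1*277^1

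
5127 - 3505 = 1622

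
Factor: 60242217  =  3^1*7^2 * 19^1*21569^1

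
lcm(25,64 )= 1600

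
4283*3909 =16742247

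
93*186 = 17298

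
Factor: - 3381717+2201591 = - 2^1*29^1*20347^1 = - 1180126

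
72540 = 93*780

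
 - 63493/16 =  - 63493/16= - 3968.31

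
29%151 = 29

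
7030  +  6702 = 13732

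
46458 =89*522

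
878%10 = 8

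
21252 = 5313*4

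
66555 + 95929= 162484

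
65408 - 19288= 46120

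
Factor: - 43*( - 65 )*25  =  69875 = 5^3*13^1*43^1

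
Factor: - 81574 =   -  2^1 *40787^1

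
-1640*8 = -13120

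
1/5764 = 1/5764 = 0.00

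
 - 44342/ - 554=80 + 11/277= 80.04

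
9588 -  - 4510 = 14098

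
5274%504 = 234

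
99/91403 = 99/91403 = 0.00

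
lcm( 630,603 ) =42210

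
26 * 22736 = 591136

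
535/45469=535/45469 = 0.01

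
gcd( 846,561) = 3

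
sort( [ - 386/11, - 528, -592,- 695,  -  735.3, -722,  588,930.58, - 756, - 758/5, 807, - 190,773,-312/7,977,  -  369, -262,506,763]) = [ - 756,-735.3,-722, - 695, - 592,-528, - 369 ,-262,-190,  -  758/5, - 312/7, - 386/11,506, 588, 763,773,807,930.58, 977]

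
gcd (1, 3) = 1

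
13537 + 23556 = 37093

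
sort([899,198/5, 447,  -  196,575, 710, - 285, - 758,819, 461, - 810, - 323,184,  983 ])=[ - 810, - 758, - 323,  -  285, - 196,198/5,184,  447,461,575,710,819, 899, 983 ] 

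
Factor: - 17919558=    -2^1*3^2*995531^1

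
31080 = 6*5180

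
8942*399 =3567858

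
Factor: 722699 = 647^1*1117^1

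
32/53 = 32/53= 0.60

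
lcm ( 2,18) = 18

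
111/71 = 111/71=1.56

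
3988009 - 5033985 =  - 1045976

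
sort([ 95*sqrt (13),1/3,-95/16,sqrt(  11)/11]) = [ - 95/16,sqrt( 11 ) /11,1/3, 95*sqrt( 13)]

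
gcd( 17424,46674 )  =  18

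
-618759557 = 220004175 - 838763732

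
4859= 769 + 4090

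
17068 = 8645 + 8423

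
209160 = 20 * 10458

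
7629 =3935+3694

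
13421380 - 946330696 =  - 932909316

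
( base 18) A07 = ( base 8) 6257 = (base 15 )E67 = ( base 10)3247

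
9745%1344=337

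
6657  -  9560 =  -2903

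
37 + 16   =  53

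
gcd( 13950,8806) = 2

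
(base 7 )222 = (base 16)72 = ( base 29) 3R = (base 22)54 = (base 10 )114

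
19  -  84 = - 65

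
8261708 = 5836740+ 2424968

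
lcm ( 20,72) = 360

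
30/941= 30/941 = 0.03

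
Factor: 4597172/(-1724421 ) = -2^2*3^ ( - 1 )*19^( -1)*137^1*8389^1*30253^( - 1 ) 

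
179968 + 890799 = 1070767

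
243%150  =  93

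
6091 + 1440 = 7531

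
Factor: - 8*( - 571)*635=2^3*5^1*127^1*571^1 = 2900680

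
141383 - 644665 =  - 503282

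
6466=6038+428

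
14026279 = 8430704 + 5595575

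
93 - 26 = 67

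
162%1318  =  162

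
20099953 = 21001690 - 901737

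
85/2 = 42 + 1/2 = 42.50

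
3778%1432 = 914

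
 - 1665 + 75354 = 73689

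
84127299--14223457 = 98350756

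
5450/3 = 5450/3 = 1816.67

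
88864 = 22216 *4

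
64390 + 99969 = 164359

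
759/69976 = 759/69976 = 0.01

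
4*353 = 1412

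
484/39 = 484/39 = 12.41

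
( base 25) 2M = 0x48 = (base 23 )33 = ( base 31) 2A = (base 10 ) 72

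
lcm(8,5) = 40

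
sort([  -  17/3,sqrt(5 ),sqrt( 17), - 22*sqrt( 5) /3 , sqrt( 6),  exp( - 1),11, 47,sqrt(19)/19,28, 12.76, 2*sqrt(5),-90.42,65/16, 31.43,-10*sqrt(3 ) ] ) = [ - 90.42,- 10*sqrt (3), - 22*sqrt(5) /3,  -  17/3, sqrt (19)/19, exp( - 1),sqrt(5), sqrt( 6 ),  65/16 , sqrt( 17 ),  2 *sqrt (5), 11, 12.76,  28, 31.43, 47]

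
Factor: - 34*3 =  - 102  =  -  2^1 * 3^1*17^1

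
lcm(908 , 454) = 908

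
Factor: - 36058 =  - 2^1*11^2*149^1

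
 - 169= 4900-5069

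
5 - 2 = 3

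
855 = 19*45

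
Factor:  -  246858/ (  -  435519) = 82286/145173 = 2^1*3^( - 1)*7^( -1 ) * 31^( - 1) * 223^ (- 1)*41143^1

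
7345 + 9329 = 16674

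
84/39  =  2 + 2/13 = 2.15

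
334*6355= 2122570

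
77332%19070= 1052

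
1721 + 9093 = 10814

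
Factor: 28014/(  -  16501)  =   - 2^1 * 3^1*7^1*23^1*569^( - 1)= - 966/569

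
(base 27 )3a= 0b1011011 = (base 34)2n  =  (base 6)231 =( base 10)91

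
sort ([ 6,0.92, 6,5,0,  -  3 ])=[- 3,0,  0.92, 5,  6,6 ]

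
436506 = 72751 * 6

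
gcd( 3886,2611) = 1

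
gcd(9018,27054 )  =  9018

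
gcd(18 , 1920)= 6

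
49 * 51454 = 2521246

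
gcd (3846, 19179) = 3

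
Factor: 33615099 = 3^2*7^1*533573^1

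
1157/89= 13 = 13.00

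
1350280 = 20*67514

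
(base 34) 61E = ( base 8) 15510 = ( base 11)527A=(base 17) 172E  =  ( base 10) 6984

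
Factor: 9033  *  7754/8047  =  2^1*3^1*13^(  -  1 )*619^( - 1) * 3011^1*3877^1 = 70041882/8047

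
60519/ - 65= - 60519/65 = - 931.06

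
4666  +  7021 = 11687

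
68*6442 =438056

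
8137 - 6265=1872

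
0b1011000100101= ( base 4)1120211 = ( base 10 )5669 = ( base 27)7KQ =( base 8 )13045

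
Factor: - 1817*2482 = -4509794 = - 2^1*17^1*23^1*73^1*79^1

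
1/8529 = 1/8529 = 0.00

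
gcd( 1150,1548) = 2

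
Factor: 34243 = 11^2*283^1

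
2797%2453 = 344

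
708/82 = 8+ 26/41= 8.63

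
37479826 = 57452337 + - 19972511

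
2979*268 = 798372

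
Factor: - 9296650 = -2^1* 5^2*11^1 * 16903^1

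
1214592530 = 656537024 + 558055506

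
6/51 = 2/17 = 0.12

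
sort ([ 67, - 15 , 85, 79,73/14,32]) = [ - 15, 73/14, 32,67, 79,85 ] 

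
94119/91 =1034 + 25/91 = 1034.27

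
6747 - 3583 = 3164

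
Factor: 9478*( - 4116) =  - 39011448 = - 2^3*3^1*7^4*677^1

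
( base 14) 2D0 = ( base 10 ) 574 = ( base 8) 1076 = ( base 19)1b4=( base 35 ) GE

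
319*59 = 18821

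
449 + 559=1008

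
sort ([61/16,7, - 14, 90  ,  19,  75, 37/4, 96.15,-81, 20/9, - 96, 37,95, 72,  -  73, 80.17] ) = [ - 96,  -  81,  -  73,-14, 20/9,61/16, 7,37/4,19, 37 , 72,75 , 80.17, 90,95,96.15]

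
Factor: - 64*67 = -2^6*67^1  =  -4288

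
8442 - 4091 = 4351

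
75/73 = 1 + 2/73 = 1.03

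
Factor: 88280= 2^3 * 5^1*2207^1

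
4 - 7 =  - 3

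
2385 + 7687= 10072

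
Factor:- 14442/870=-5^(-1 ) * 83^1 =- 83/5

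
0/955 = 0 = 0.00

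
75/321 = 25/107 = 0.23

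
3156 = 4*789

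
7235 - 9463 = -2228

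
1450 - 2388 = - 938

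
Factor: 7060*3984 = 2^6*3^1*5^1*83^1*353^1 = 28127040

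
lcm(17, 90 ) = 1530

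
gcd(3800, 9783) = 1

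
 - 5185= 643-5828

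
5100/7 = 5100/7 = 728.57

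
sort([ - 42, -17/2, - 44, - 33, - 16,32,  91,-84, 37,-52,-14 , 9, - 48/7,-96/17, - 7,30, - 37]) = [-84, - 52, - 44,  -  42, - 37, - 33,-16,- 14,- 17/2,-7,-48/7,-96/17,9,30,  32, 37,91]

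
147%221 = 147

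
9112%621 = 418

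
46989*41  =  1926549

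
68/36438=34/18219 = 0.00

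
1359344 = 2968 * 458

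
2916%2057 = 859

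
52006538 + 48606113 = 100612651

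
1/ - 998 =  - 1 + 997/998 = - 0.00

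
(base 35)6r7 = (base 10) 8302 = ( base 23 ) ffm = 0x206e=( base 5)231202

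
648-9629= - 8981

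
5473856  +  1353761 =6827617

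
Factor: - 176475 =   -  3^1*5^2 * 13^1*181^1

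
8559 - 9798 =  - 1239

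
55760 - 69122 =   -  13362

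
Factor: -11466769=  - 11466769^1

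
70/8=35/4 = 8.75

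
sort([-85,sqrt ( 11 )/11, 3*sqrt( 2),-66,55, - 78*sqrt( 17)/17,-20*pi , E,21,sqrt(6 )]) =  [  -  85, - 66, - 20*pi, - 78*sqrt( 17 ) /17, sqrt( 11) /11,sqrt (6 ),E,3*sqrt( 2),21,  55] 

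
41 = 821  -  780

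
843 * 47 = 39621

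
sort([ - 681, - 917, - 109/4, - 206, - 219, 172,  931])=[ - 917, - 681,- 219 , - 206 , - 109/4,172, 931]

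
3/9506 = 3/9506 = 0.00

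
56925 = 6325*9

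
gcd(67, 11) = 1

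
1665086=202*8243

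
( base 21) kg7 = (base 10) 9163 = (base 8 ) 21713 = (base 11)6980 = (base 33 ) 8dm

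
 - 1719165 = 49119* ( - 35)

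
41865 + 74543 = 116408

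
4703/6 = 783 + 5/6  =  783.83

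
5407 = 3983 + 1424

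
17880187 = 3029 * 5903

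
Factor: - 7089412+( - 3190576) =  -10279988  =  -2^2*19^1*23^1*5881^1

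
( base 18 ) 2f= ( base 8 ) 63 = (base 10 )51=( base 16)33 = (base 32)1J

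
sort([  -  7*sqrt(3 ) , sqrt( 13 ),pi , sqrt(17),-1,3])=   [ - 7*sqrt (3),- 1, 3, pi, sqrt(13 ), sqrt( 17 )]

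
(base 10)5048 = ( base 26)7C4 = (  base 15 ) 1768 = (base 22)a9a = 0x13B8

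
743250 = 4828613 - 4085363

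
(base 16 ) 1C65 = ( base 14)2913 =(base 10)7269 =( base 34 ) 69r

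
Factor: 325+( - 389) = - 64=-  2^6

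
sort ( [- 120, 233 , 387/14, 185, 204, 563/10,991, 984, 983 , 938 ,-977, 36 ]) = [- 977, - 120,387/14, 36,  563/10, 185, 204, 233,938,983, 984, 991]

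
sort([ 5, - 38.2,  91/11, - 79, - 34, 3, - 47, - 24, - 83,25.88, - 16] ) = [ - 83, - 79, - 47, - 38.2, - 34,-24, - 16,3,5,91/11, 25.88]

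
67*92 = 6164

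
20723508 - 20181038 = 542470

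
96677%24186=24119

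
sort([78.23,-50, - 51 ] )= [  -  51, - 50,78.23]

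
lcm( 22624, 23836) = 1334816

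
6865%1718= 1711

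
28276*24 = 678624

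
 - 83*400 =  - 33200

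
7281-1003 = 6278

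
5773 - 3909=1864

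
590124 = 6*98354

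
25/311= 25/311=0.08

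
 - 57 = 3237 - 3294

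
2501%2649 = 2501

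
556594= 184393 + 372201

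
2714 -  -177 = 2891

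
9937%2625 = 2062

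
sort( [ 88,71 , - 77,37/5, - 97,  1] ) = [ - 97,-77,1, 37/5, 71,88] 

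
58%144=58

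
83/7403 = 83/7403 =0.01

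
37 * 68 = 2516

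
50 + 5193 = 5243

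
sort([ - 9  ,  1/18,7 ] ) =[ - 9,1/18,7 ] 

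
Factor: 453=3^1 *151^1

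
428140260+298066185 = 726206445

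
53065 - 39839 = 13226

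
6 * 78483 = 470898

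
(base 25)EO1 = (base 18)1AF9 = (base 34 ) 831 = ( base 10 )9351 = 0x2487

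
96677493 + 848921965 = 945599458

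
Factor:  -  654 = - 2^1*3^1*109^1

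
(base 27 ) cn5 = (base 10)9374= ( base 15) 2B9E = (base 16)249e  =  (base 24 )g6e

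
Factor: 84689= 11^1*7699^1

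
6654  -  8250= - 1596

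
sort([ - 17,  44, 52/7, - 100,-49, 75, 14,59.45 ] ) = [-100,-49, - 17,52/7,14,44,59.45,75] 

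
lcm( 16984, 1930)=84920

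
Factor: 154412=2^2*38603^1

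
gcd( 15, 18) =3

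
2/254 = 1/127=0.01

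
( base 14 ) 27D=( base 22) 10J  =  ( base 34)er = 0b111110111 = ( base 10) 503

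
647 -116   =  531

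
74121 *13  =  963573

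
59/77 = 59/77 = 0.77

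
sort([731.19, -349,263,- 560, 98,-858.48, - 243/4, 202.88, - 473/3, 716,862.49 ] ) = [ - 858.48, - 560, - 349, - 473/3 , - 243/4 , 98 , 202.88 , 263,716,731.19,862.49 ] 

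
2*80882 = 161764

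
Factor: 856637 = 856637^1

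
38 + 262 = 300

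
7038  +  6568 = 13606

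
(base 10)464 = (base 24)J8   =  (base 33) e2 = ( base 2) 111010000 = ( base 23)k4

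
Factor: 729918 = 2^1 * 3^3*7^1 * 1931^1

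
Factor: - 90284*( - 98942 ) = 8932879528 = 2^3*61^1*811^1*22571^1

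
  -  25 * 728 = - 18200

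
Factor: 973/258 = 2^ ( - 1)*3^( - 1)* 7^1*43^(  -  1)*139^1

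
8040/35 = 1608/7=229.71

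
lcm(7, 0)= 0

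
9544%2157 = 916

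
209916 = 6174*34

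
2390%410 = 340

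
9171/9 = 1019 = 1019.00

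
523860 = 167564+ 356296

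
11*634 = 6974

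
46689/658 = 46689/658  =  70.96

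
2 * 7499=14998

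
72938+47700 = 120638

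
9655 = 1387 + 8268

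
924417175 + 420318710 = 1344735885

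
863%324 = 215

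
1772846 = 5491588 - 3718742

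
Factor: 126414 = 2^1*3^3*2341^1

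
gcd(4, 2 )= 2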